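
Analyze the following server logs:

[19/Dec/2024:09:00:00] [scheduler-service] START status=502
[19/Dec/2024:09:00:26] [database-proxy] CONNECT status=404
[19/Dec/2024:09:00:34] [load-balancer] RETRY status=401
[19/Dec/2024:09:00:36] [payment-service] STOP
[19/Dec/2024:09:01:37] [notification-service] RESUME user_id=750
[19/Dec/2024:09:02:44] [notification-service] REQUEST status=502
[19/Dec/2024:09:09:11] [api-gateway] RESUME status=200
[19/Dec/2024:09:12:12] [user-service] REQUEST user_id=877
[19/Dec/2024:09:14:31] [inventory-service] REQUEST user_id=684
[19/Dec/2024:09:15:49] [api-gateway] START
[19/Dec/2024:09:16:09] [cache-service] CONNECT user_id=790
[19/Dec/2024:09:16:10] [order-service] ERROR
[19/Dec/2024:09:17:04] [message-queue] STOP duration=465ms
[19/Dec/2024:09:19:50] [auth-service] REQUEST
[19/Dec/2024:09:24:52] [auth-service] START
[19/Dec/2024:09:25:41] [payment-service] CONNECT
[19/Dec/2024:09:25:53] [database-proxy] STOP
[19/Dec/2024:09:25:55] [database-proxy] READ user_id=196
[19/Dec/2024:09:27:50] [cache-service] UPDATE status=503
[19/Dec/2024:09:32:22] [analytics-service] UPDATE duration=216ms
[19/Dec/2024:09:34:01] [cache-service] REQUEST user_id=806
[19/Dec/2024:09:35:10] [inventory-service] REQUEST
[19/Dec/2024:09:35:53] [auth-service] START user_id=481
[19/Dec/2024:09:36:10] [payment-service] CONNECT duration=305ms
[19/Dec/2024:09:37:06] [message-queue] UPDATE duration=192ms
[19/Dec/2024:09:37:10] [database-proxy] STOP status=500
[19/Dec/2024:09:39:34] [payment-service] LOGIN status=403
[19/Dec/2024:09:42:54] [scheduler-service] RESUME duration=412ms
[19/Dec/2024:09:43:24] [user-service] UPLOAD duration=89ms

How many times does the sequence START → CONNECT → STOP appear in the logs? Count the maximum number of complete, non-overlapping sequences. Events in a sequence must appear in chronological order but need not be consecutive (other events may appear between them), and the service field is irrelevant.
4

To count sequences:

1. Look for pattern: START → CONNECT → STOP
2. Greedily scan the log in chronological order, matching each sequence element in turn (ignoring service)
3. Each time the full pattern completes, increment the count and restart matching from the next event
4. Complete non-overlapping sequences found: 4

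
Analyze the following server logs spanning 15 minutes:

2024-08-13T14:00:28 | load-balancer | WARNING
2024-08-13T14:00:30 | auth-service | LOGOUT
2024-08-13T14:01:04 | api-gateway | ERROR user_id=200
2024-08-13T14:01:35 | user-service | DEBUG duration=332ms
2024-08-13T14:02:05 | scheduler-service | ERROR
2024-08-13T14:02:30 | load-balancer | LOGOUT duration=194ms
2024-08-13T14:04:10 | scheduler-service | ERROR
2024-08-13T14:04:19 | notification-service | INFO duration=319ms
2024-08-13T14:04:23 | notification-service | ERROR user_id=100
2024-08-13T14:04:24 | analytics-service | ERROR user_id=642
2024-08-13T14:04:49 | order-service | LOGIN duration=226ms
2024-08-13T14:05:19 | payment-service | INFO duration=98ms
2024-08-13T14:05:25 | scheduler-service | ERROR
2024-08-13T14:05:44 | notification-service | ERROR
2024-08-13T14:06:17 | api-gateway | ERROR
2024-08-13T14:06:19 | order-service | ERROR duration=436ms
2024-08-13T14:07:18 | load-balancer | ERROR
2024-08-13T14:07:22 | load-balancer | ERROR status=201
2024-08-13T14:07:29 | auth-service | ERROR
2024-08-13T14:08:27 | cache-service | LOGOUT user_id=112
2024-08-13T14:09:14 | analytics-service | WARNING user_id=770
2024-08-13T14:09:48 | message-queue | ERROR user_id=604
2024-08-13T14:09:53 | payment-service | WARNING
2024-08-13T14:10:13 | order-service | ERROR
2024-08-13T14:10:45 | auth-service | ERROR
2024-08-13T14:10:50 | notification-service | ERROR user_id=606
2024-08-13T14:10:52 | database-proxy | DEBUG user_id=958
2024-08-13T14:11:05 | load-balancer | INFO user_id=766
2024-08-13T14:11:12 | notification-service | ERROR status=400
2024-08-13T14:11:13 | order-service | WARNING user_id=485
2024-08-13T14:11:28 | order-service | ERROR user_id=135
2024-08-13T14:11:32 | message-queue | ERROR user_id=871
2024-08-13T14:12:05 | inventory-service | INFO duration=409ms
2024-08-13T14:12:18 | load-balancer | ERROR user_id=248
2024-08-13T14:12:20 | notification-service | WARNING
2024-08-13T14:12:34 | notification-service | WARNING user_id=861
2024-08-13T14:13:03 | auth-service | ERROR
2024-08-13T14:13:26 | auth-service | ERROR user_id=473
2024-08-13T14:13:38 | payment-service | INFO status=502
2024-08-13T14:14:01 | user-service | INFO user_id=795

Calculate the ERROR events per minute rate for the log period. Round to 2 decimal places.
1.47

To calculate the rate:

1. Count total ERROR events: 22
2. Total time period: 15 minutes
3. Rate = 22 / 15 = 1.47 events per minute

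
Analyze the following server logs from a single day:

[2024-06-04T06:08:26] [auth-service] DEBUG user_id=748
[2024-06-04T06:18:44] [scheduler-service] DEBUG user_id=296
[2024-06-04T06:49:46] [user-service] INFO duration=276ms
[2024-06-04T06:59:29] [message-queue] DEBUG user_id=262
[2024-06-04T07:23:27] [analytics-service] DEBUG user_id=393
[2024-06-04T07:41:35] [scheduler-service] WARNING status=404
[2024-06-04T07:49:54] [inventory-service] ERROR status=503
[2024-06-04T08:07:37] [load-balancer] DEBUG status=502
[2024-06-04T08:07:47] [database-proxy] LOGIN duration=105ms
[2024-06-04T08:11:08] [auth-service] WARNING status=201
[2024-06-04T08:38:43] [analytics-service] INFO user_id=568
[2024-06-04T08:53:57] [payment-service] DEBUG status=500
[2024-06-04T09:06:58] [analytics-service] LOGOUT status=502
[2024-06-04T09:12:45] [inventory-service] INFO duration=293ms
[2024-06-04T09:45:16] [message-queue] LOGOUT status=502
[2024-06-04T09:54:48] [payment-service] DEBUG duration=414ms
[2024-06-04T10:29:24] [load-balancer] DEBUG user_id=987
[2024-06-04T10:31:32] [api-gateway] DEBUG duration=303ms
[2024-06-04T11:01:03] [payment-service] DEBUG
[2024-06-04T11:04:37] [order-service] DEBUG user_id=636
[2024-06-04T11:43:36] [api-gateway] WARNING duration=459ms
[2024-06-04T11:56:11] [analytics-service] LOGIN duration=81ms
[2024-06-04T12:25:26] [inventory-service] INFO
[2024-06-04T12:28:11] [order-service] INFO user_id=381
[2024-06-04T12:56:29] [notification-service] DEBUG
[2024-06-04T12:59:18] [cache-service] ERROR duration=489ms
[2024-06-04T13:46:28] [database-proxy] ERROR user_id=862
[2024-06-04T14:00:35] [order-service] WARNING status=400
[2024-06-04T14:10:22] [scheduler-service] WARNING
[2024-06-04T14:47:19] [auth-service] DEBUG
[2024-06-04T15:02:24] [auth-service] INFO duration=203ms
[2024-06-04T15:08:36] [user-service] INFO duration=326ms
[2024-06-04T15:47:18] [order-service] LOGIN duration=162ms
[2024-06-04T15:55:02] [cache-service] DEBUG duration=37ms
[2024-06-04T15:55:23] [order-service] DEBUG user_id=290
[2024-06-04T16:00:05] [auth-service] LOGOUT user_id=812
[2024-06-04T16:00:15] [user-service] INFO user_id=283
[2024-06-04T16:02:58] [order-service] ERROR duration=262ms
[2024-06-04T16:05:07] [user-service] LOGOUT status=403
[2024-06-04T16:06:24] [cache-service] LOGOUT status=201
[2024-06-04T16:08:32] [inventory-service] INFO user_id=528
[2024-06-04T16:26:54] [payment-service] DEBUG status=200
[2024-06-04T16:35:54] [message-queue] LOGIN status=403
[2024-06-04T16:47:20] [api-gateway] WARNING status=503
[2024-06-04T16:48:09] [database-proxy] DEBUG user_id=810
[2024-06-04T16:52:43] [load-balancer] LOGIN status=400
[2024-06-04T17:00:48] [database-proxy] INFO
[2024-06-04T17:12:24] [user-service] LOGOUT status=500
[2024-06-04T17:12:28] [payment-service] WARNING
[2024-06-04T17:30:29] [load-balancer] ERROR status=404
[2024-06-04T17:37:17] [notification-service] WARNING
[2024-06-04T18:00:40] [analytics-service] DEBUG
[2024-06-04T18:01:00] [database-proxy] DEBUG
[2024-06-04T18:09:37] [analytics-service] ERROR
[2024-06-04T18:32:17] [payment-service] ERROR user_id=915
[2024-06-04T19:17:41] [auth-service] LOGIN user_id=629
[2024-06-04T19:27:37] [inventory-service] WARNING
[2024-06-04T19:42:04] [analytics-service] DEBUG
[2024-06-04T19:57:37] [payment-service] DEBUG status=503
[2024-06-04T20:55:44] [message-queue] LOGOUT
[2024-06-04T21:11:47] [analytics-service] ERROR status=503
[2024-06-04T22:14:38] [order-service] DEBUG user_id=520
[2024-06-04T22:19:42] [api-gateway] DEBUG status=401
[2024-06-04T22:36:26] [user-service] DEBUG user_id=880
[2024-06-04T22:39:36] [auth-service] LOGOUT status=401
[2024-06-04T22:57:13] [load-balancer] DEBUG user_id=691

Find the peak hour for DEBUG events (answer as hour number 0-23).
22

To find the peak hour:

1. Group all DEBUG events by hour
2. Count events in each hour
3. Find hour with maximum count
4. Peak hour: 22 (with 4 events)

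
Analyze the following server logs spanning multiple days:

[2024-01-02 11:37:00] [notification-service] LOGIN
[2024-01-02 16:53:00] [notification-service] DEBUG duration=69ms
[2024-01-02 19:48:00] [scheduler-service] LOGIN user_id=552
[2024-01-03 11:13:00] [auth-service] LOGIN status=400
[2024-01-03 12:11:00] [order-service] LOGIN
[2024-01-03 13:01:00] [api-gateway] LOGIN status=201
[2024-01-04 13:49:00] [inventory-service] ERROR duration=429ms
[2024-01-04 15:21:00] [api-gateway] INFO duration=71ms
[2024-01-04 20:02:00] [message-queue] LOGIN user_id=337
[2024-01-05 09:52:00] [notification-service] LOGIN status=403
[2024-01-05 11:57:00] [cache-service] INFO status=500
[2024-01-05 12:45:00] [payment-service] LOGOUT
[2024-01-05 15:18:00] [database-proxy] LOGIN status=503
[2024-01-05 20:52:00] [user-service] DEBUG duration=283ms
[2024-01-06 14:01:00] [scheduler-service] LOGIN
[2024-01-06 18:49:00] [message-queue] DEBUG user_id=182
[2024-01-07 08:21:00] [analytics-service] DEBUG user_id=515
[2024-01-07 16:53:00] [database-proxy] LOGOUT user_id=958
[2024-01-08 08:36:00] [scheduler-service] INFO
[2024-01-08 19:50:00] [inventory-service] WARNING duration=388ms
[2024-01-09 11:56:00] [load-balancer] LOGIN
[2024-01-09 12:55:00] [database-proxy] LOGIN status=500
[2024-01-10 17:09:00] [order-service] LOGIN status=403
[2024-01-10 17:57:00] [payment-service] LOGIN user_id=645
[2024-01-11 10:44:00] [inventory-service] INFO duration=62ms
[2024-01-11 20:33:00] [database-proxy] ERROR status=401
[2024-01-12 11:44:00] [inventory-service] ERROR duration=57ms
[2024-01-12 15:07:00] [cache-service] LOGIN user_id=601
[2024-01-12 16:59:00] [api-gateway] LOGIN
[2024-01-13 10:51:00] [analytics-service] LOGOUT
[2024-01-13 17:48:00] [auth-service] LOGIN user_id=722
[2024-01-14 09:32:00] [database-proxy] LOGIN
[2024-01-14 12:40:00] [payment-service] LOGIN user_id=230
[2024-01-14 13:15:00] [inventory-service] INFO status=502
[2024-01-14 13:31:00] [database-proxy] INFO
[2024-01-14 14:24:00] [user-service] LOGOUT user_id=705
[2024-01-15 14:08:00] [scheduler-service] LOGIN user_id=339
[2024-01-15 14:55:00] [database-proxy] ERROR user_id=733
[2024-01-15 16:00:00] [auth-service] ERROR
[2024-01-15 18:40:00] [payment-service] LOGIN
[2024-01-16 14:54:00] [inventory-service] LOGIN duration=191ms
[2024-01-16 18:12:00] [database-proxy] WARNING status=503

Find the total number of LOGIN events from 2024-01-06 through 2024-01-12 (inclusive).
7

To filter by date range:

1. Date range: 2024-01-06 through 2024-01-12, both dates inclusive
2. Filter for LOGIN events whose date falls in this range
3. Count matching events: 7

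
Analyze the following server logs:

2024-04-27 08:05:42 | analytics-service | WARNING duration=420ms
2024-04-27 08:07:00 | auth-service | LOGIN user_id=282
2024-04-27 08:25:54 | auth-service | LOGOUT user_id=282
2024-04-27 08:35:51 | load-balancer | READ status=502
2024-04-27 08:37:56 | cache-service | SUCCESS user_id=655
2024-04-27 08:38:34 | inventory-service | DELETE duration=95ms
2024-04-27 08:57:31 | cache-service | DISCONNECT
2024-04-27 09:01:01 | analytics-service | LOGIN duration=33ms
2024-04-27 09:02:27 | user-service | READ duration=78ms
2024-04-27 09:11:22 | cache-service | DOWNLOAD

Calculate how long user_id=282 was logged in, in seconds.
1134

To calculate session duration:

1. Find LOGIN event for user_id=282: 2024-04-27 08:07:00
2. Find LOGOUT event for user_id=282: 2024-04-27 08:25:54
3. Session duration: 2024-04-27 08:25:54 - 2024-04-27 08:07:00 = 1134 seconds (18 minutes)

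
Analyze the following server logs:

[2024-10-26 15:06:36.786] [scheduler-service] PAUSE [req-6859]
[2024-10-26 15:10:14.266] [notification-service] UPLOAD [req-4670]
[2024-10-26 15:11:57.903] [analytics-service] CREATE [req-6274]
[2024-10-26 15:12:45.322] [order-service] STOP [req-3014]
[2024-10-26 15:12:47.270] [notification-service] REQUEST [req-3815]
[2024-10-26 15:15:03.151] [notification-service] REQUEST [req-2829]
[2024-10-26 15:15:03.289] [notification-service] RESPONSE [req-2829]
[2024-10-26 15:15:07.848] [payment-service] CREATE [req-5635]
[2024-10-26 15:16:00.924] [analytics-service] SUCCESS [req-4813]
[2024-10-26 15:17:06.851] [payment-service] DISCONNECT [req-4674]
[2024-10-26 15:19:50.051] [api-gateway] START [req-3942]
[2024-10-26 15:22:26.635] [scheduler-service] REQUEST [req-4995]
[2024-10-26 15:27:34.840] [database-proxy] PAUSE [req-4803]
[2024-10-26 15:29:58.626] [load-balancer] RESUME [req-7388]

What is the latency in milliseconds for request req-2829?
138

To calculate latency:

1. Find REQUEST with id req-2829: 2024-10-26 15:15:03.151
2. Find RESPONSE with id req-2829: 2024-10-26 15:15:03.289
3. Latency: 2024-10-26 15:15:03.289 - 2024-10-26 15:15:03.151 = 138ms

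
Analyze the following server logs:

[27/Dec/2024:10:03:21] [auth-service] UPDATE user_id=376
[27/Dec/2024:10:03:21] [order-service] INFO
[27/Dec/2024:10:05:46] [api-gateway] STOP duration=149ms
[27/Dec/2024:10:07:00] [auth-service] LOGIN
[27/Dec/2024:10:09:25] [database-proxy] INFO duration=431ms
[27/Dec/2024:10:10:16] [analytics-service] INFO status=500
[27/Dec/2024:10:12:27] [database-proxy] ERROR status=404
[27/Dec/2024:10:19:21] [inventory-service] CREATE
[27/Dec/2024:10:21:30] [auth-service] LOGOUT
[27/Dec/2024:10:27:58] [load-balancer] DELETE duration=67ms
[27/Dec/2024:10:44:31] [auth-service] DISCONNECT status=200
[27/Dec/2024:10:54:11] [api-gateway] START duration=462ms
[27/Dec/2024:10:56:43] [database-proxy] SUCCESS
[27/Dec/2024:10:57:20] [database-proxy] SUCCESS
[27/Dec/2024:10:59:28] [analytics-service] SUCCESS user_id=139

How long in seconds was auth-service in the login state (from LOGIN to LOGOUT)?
870

To calculate state duration:

1. Find LOGIN event for auth-service: 27/Dec/2024:10:07:00
2. Find LOGOUT event for auth-service: 27/Dec/2024:10:21:30
3. Calculate duration: 27/Dec/2024:10:21:30 - 27/Dec/2024:10:07:00 = 870 seconds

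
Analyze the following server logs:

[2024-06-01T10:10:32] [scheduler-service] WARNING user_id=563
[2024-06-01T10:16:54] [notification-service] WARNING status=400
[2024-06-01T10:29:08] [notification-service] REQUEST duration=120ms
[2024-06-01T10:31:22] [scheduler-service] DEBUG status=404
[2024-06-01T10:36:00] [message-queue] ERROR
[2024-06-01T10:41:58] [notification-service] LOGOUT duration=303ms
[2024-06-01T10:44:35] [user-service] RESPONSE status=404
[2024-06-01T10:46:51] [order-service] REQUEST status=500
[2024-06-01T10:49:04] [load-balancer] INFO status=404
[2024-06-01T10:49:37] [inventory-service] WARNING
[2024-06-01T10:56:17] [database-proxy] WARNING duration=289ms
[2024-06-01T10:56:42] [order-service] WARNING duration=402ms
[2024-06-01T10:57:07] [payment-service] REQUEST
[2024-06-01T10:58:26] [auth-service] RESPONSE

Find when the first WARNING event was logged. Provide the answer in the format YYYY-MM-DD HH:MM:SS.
2024-06-01 10:10:32

To find the first event:

1. Filter for all WARNING events
2. Sort by timestamp
3. Select the first one
4. Timestamp: 2024-06-01 10:10:32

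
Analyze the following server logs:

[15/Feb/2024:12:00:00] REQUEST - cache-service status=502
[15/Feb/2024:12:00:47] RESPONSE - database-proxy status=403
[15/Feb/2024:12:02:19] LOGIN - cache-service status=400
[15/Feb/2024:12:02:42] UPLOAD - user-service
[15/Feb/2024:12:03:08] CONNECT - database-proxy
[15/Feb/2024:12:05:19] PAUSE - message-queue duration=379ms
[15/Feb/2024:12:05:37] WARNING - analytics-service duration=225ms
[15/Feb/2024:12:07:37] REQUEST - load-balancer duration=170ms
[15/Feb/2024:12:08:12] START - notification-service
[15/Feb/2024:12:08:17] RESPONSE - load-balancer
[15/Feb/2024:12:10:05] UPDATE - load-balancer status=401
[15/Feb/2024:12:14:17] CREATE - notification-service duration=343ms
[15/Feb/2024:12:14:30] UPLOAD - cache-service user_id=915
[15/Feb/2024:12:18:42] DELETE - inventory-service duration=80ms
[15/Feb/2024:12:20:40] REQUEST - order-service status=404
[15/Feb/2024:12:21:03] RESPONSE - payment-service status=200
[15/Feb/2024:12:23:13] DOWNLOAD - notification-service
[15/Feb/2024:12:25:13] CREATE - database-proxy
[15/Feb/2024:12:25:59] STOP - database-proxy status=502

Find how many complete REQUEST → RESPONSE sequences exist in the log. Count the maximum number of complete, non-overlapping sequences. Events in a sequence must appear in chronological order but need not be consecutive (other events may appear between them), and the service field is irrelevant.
3

To count sequences:

1. Look for pattern: REQUEST → RESPONSE
2. Greedily scan the log in chronological order, matching each sequence element in turn (ignoring service)
3. Each time the full pattern completes, increment the count and restart matching from the next event
4. Complete non-overlapping sequences found: 3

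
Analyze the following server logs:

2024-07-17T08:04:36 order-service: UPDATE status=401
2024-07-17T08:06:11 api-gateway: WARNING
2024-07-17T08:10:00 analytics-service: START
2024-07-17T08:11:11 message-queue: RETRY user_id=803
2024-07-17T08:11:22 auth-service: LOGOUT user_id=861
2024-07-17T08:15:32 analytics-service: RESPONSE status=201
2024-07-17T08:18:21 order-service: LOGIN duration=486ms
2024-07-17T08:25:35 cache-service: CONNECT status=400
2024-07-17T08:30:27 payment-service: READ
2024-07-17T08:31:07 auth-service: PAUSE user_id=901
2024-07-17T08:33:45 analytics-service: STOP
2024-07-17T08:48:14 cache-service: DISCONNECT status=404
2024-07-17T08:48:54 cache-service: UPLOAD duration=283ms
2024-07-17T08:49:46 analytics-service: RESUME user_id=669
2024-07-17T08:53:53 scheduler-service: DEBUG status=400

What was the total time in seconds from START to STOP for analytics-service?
1425

To calculate state duration:

1. Find START event for analytics-service: 2024-07-17T08:10:00
2. Find STOP event for analytics-service: 2024-07-17T08:33:45
3. Calculate duration: 2024-07-17T08:33:45 - 2024-07-17T08:10:00 = 1425 seconds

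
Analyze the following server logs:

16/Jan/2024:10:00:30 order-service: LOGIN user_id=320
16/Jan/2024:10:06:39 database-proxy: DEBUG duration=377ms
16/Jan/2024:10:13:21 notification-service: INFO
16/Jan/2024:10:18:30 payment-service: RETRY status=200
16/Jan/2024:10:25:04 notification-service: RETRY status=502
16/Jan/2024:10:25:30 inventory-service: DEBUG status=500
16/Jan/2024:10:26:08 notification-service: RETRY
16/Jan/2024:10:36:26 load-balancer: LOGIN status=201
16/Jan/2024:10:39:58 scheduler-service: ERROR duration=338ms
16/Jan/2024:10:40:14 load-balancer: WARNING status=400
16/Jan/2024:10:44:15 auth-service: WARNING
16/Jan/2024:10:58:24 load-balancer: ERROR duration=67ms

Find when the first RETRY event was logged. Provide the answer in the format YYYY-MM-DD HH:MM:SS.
2024-01-16 10:18:30

To find the first event:

1. Filter for all RETRY events
2. Sort by timestamp
3. Select the first one
4. Timestamp: 2024-01-16 10:18:30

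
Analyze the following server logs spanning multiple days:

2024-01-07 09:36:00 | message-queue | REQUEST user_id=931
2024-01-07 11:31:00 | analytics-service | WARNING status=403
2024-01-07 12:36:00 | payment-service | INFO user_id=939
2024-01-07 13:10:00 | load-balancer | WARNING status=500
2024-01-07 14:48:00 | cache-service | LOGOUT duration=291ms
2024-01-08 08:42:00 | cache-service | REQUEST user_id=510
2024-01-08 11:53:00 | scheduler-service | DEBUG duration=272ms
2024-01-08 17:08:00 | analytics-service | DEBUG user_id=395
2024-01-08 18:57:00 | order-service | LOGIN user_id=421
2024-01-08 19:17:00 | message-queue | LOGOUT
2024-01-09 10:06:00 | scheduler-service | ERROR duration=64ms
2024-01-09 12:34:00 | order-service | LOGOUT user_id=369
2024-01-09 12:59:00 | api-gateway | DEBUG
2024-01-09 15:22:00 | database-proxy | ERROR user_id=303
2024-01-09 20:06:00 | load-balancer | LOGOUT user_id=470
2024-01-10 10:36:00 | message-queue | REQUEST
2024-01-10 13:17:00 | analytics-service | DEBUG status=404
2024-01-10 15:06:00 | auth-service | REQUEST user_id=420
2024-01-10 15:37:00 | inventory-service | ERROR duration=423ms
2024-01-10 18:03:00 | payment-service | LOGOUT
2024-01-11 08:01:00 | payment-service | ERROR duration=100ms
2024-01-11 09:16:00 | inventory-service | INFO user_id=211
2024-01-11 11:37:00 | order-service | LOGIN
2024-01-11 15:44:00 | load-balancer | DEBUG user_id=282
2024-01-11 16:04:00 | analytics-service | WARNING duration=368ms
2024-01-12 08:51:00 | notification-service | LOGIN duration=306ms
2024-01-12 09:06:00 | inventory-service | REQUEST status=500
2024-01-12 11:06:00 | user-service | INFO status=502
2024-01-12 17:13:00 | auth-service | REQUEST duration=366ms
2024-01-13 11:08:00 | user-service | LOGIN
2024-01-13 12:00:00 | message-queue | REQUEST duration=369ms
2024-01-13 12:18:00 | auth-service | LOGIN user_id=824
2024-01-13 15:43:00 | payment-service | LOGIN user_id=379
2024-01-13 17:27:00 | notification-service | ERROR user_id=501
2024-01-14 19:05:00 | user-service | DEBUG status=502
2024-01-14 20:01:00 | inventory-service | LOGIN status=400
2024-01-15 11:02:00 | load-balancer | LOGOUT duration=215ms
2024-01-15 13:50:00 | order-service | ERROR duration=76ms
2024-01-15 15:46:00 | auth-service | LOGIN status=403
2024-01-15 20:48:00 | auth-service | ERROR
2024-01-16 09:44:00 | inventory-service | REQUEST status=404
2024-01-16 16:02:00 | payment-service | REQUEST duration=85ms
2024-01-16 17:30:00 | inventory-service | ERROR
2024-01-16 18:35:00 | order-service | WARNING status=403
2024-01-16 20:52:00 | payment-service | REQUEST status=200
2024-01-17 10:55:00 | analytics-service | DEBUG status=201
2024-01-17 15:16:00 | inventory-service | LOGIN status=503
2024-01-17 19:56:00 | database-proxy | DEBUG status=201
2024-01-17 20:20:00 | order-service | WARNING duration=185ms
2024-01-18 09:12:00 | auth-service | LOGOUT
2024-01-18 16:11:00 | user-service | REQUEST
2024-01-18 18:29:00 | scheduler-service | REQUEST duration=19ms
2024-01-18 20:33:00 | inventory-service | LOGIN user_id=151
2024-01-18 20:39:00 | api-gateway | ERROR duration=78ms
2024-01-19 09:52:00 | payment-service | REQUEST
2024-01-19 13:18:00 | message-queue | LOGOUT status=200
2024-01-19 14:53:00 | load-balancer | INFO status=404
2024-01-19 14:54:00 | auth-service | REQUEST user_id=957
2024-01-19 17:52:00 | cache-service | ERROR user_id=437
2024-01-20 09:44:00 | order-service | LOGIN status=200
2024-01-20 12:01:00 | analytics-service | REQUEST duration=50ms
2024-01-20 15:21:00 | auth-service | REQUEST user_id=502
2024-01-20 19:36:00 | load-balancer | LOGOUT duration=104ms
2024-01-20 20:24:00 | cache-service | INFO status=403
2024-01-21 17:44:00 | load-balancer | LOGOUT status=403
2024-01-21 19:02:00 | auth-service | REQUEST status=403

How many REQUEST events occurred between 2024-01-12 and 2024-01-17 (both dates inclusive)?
6

To filter by date range:

1. Date range: 2024-01-12 through 2024-01-17, both dates inclusive
2. Filter for REQUEST events whose date falls in this range
3. Count matching events: 6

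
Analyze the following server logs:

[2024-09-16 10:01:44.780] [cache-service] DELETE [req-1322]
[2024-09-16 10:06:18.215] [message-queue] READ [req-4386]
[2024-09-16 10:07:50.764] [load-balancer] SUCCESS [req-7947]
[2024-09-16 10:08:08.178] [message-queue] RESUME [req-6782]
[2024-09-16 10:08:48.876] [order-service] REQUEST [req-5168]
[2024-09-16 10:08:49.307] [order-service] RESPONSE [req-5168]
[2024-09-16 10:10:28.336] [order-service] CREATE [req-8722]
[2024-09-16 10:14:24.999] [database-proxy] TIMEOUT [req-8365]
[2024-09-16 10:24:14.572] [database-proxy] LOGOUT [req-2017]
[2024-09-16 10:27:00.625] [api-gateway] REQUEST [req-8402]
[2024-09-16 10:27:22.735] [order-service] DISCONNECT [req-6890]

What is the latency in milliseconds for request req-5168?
431

To calculate latency:

1. Find REQUEST with id req-5168: 2024-09-16 10:08:48.876
2. Find RESPONSE with id req-5168: 2024-09-16 10:08:49.307
3. Latency: 2024-09-16 10:08:49.307 - 2024-09-16 10:08:48.876 = 431ms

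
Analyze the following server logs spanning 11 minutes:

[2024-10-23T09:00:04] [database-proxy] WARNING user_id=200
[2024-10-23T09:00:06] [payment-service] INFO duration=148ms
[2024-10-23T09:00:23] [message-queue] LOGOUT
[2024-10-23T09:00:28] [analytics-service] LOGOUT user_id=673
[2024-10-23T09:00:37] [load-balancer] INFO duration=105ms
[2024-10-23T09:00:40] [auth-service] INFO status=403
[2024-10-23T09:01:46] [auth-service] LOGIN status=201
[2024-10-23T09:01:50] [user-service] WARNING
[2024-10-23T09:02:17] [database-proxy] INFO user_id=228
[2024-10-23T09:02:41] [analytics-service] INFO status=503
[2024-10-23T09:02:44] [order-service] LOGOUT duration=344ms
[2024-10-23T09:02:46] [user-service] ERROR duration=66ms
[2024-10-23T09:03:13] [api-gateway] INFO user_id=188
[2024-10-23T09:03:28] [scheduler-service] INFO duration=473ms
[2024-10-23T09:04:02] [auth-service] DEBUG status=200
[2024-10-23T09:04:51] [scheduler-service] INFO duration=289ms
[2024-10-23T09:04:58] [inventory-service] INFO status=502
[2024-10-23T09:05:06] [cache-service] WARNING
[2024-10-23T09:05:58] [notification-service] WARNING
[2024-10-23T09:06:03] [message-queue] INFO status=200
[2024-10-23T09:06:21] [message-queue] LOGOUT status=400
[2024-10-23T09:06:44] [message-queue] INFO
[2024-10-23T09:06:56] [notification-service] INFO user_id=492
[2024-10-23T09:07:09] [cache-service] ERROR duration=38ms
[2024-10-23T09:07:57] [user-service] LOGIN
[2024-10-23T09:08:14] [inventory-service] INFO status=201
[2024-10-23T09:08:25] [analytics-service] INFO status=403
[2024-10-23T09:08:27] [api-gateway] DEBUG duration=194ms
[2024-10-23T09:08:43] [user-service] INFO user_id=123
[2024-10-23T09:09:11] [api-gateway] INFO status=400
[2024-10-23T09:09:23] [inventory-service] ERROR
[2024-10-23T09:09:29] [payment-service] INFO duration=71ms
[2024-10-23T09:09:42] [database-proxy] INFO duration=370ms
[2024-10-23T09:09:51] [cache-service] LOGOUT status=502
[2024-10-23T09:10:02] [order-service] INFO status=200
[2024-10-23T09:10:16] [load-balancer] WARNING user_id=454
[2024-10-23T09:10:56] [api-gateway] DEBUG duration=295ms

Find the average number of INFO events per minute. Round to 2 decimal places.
1.73

To calculate the rate:

1. Count total INFO events: 19
2. Total time period: 11 minutes
3. Rate = 19 / 11 = 1.73 events per minute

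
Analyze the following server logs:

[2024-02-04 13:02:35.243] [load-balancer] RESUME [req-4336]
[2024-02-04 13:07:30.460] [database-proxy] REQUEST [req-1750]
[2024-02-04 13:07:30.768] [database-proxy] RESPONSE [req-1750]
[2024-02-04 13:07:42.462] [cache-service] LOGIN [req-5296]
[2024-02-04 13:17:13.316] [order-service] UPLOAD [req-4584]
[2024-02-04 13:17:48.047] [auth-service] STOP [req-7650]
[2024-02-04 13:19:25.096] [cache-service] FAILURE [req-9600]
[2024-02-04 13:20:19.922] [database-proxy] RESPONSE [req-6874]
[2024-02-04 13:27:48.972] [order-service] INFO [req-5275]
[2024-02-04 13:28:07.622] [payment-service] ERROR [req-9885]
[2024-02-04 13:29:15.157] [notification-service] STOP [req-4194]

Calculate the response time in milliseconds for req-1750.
308

To calculate latency:

1. Find REQUEST with id req-1750: 2024-02-04 13:07:30.460
2. Find RESPONSE with id req-1750: 2024-02-04 13:07:30.768
3. Latency: 2024-02-04 13:07:30.768 - 2024-02-04 13:07:30.460 = 308ms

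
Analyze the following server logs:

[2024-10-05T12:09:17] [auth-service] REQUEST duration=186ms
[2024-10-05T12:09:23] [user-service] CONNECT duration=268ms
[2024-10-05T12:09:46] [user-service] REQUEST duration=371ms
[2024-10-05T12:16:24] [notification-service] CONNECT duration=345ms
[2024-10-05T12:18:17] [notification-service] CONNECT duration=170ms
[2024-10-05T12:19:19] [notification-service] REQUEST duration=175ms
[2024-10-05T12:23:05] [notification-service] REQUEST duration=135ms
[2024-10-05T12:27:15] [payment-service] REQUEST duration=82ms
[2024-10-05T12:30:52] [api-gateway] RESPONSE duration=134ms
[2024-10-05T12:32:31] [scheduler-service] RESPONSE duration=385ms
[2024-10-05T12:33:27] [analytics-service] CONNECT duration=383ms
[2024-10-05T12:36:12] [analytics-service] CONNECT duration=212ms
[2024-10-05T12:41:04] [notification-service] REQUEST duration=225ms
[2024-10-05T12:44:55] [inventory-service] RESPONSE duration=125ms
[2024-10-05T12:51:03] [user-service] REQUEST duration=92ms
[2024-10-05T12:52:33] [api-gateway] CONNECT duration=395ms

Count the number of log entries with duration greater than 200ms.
8

To count timeouts:

1. Threshold: 200ms
2. Extract duration from each log entry
3. Count entries where duration > 200
4. Timeout count: 8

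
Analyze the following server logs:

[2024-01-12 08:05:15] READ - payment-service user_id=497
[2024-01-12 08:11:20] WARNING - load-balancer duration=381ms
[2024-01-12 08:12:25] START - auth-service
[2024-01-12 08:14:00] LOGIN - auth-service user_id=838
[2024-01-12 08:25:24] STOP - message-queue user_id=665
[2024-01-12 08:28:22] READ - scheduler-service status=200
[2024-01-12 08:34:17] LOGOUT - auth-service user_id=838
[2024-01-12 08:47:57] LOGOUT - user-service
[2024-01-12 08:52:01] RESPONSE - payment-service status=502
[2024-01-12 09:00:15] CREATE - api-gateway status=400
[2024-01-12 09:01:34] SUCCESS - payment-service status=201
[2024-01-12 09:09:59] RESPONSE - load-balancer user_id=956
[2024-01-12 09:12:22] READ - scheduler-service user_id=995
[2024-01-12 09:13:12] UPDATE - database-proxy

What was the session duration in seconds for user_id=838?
1217

To calculate session duration:

1. Find LOGIN event for user_id=838: 2024-01-12 08:14:00
2. Find LOGOUT event for user_id=838: 2024-01-12 08:34:17
3. Session duration: 2024-01-12 08:34:17 - 2024-01-12 08:14:00 = 1217 seconds (20 minutes)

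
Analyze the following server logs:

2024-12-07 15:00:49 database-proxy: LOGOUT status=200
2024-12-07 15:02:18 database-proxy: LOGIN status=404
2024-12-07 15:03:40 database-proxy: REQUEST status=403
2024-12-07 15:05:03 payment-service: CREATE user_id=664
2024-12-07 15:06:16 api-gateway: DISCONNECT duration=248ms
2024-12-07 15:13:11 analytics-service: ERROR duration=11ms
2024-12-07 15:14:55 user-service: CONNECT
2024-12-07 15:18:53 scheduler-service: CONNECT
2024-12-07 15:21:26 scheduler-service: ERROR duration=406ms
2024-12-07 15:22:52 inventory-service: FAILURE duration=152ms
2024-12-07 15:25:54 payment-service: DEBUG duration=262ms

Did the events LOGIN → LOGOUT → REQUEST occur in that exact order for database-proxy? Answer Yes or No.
No

To verify sequence order:

1. Find all events in sequence LOGIN → LOGOUT → REQUEST for database-proxy
2. Extract their timestamps
3. Check if timestamps are in ascending order
4. Result: No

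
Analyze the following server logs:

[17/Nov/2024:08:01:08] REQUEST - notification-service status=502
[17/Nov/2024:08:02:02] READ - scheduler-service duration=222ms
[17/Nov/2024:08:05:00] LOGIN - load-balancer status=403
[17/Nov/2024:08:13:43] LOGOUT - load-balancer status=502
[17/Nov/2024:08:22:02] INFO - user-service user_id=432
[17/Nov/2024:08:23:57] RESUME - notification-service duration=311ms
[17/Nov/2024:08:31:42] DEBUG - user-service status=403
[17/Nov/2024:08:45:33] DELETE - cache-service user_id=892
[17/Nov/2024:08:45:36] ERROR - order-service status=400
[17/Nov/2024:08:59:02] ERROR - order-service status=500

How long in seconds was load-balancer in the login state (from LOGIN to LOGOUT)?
523

To calculate state duration:

1. Find LOGIN event for load-balancer: 17/Nov/2024:08:05:00
2. Find LOGOUT event for load-balancer: 17/Nov/2024:08:13:43
3. Calculate duration: 17/Nov/2024:08:13:43 - 17/Nov/2024:08:05:00 = 523 seconds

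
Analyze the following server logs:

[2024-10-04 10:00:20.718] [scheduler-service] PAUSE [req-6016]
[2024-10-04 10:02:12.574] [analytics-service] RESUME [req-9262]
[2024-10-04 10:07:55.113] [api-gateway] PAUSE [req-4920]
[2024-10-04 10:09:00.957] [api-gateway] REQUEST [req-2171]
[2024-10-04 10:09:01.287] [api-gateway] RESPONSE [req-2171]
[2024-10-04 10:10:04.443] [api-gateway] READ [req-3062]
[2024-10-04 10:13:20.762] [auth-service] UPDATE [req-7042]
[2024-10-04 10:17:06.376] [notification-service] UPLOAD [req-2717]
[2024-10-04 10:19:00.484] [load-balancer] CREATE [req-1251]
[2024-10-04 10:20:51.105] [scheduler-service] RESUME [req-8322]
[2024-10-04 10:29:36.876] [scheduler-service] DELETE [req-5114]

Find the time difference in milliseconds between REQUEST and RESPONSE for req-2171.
330

To calculate latency:

1. Find REQUEST with id req-2171: 2024-10-04 10:09:00.957
2. Find RESPONSE with id req-2171: 2024-10-04 10:09:01.287
3. Latency: 2024-10-04 10:09:01.287 - 2024-10-04 10:09:00.957 = 330ms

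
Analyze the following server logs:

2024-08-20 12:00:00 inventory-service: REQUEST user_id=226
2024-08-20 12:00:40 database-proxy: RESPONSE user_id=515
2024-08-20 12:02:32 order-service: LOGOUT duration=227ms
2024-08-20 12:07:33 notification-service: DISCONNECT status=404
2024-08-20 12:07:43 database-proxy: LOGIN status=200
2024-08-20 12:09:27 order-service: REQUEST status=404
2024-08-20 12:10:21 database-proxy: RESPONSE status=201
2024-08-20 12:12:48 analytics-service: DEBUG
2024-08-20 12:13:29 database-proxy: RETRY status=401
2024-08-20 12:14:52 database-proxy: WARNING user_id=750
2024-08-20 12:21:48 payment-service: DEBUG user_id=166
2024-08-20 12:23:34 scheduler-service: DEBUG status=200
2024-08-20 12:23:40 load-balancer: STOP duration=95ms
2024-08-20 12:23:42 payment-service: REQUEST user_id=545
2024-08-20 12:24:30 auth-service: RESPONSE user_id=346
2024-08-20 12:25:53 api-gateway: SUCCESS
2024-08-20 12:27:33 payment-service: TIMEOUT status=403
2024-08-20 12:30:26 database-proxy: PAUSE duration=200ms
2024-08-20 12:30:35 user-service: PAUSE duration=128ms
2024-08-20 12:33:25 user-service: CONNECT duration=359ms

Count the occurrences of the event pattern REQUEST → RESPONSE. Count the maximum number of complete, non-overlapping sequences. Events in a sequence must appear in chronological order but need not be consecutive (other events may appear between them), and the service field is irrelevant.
3

To count sequences:

1. Look for pattern: REQUEST → RESPONSE
2. Greedily scan the log in chronological order, matching each sequence element in turn (ignoring service)
3. Each time the full pattern completes, increment the count and restart matching from the next event
4. Complete non-overlapping sequences found: 3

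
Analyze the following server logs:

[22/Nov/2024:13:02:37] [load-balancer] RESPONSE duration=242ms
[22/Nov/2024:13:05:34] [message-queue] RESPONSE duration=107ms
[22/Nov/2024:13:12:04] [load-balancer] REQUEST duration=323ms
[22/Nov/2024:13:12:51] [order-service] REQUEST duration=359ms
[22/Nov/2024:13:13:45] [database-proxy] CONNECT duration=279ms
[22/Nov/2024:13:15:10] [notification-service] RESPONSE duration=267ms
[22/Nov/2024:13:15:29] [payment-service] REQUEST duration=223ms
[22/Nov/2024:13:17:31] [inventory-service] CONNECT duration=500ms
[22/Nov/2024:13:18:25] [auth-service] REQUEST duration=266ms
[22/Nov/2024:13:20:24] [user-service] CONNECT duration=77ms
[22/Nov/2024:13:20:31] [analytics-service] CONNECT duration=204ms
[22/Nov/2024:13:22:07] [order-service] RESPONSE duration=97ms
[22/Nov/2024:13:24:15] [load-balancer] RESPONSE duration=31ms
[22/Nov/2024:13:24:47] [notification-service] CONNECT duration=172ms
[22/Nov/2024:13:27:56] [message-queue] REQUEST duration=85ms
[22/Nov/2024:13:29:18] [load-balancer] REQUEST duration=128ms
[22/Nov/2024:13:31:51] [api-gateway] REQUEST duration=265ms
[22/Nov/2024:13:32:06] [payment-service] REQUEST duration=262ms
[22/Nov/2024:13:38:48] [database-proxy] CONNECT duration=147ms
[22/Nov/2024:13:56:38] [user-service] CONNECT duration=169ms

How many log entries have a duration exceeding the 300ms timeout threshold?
3

To count timeouts:

1. Threshold: 300ms
2. Extract duration from each log entry
3. Count entries where duration > 300
4. Timeout count: 3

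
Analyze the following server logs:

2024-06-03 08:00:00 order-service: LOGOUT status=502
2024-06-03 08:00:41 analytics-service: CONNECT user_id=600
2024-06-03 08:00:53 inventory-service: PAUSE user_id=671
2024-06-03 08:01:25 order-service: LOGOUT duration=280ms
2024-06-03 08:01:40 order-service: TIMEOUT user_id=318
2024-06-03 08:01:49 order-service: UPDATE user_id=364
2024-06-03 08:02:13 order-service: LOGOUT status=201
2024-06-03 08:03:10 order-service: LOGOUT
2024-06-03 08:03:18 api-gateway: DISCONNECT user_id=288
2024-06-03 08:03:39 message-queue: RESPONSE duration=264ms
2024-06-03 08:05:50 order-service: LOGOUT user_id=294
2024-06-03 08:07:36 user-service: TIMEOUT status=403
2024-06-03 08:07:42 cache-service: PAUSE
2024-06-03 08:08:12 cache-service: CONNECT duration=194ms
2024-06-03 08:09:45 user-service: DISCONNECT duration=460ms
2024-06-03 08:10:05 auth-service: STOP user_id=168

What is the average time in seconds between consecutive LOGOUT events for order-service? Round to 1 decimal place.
87.5

To calculate average interval:

1. Find all LOGOUT events for order-service in order
2. Calculate time gaps between consecutive events
3. Compute mean of gaps: 350 / 4 = 87.5 seconds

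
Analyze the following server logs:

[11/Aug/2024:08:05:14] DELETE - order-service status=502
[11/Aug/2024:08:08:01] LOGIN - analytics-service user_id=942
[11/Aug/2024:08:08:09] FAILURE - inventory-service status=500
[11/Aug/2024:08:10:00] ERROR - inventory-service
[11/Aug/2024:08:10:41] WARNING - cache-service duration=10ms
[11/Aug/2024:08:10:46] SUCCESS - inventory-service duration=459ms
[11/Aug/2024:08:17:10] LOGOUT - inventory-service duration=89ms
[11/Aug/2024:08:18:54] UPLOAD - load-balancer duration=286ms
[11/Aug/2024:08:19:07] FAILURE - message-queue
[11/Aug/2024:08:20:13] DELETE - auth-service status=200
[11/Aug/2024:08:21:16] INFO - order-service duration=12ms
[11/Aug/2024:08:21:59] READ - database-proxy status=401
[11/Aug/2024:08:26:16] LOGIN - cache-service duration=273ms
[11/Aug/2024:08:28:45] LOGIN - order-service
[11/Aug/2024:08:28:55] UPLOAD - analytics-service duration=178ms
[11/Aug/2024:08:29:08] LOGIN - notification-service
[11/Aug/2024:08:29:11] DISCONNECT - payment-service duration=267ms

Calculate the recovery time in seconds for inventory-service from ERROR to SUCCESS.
46

To calculate recovery time:

1. Find ERROR event for inventory-service: 11/Aug/2024:08:10:00
2. Find next SUCCESS event for inventory-service: 11/Aug/2024:08:10:46
3. Recovery time: 11/Aug/2024:08:10:46 - 11/Aug/2024:08:10:00 = 46 seconds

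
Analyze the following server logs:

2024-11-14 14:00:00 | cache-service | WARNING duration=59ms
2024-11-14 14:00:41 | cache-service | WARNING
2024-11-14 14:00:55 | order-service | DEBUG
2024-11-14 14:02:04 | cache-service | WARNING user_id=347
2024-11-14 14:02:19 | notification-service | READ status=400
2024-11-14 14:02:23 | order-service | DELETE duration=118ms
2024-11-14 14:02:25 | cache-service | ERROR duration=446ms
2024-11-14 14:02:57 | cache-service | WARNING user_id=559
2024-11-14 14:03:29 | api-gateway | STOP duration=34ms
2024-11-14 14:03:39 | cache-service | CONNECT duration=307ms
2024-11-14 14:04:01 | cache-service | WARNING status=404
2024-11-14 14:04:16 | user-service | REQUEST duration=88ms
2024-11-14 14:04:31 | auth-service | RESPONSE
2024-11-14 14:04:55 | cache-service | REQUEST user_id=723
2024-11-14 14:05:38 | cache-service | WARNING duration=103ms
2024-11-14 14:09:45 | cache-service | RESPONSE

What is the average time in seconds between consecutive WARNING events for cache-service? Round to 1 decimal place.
67.6

To calculate average interval:

1. Find all WARNING events for cache-service in order
2. Calculate time gaps between consecutive events
3. Compute mean of gaps: 338 / 5 = 67.6 seconds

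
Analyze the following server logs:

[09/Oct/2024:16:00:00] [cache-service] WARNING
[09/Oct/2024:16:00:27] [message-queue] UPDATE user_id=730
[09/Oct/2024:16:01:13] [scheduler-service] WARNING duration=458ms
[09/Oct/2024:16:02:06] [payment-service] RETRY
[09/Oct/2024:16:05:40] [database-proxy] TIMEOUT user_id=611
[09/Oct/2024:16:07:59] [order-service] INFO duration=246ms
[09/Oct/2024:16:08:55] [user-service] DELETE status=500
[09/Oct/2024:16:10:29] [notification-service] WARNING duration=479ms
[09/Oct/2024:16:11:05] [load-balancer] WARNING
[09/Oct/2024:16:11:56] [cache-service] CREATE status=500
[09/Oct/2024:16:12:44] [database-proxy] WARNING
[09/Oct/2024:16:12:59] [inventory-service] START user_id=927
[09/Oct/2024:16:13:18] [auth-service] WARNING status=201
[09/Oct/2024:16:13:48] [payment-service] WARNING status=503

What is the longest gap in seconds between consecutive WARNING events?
556

To find the longest gap:

1. Extract all WARNING events in chronological order
2. Calculate time differences between consecutive events
3. Find the maximum difference
4. Longest gap: 556 seconds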